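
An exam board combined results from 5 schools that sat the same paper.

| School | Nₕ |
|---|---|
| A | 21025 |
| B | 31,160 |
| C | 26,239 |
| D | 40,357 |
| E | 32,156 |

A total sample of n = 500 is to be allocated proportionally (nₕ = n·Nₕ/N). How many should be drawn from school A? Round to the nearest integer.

Share of school A = 21025/150937 = 0.13930.
Allocate 500 × 0.13930 = 69.648... → 70.

70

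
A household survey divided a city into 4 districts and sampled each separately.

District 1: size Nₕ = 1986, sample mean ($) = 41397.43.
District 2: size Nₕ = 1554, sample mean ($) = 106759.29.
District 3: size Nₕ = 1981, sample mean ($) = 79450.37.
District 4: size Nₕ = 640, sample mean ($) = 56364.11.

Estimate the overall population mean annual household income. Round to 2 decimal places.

71673.99

N = 1986 + 1554 + 1981 + 640 = 6161.
Weight each subgroup mean by Nₕ/N and sum.
Σ Nₕx̄ₕ = 1986·41397.43 + 1554·106759.29 + 1981·79450.37 + 640·56364.11 = 82215295.98 + 165903936.66 + 157391182.97 + 36073030.4 = 441583446.01.
Divide by N: 441583446.01 / 6161 = 71673.9890... → 71673.99.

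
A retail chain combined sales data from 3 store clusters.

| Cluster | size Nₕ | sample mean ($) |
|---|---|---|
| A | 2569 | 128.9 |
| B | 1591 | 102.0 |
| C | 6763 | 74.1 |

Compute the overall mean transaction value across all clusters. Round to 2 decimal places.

91.05

N = 10923; weights Wₕ = Nₕ/N = (0.2352, 0.1457, 0.6192).
x̄_st = Σ Wₕ·x̄ₕ = 0.2352·128.9 + 0.1457·102.0 + 0.6192·74.1 ≈ 91.0523...
→ 91.05.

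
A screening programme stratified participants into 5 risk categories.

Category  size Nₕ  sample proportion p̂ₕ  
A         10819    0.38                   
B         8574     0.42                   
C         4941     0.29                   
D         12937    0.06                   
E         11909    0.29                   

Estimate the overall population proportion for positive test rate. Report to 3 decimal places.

N = 10819 + 8574 + 4941 + 12937 + 11909 = 49180.
Overall proportion = Σ (Nₕ/N)·p̂ₕ.
Σ Nₕp̂ₕ = 4111.22 + 3601.08 + 1432.89 + 776.22 + 3453.61 = 13375.02.
13375.02 / 49180 = 0.27196... → 0.272.

0.272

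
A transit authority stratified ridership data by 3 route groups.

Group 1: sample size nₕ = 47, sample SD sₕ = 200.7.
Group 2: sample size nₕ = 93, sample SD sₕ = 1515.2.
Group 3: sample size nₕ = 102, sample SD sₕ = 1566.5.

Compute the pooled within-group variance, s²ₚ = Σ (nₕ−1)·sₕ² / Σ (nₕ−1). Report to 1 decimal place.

Degrees of freedom: 46 + 92 + 101 = 239.
Σ(nₕ−1)sₕ² = 46·40280.49 + 92·2295831.04 + 101·2453922.25 = 460915505.47.
s²ₚ = 460915505.47 / 239 = 1928516.759... → 1928516.8.

1928516.8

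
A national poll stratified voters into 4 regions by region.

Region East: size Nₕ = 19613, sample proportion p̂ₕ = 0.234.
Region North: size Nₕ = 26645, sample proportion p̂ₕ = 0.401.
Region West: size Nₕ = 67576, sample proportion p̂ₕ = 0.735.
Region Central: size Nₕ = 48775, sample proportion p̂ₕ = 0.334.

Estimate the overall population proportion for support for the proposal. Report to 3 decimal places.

N = 19613 + 26645 + 67576 + 48775 = 162609.
Overall proportion = Σ (Nₕ/N)·p̂ₕ.
Σ Nₕp̂ₕ = 4589.442 + 10684.645 + 49668.36 + 16290.85 = 81233.297.
81233.297 / 162609 = 0.49956... → 0.500.

0.500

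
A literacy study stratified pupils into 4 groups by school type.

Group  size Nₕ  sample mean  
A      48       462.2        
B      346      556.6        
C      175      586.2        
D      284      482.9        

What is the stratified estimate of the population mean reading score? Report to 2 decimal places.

532.82

x̄_st = (Σ Nₕx̄ₕ) / (Σ Nₕ) = (48·462.2 + 346·556.6 + 175·586.2 + 284·482.9) / 853
= 454497.8 / 853 = 532.8227... → 532.82.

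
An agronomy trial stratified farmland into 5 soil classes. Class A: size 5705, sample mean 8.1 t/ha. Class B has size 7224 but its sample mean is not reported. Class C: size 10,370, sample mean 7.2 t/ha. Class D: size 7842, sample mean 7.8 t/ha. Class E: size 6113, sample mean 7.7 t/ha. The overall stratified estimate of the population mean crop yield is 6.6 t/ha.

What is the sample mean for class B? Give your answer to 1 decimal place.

2.3

N = 5705 + 7224 + 10370 + 7842 + 6113 = 37254.
Overall total = μ·N = 6.6·37254 = 245876.4.
Subtract the known strata: 5705·8.1 + 10370·7.2 + 7842·7.8 + 6113·7.7 = 229112.2.
Remaining total for class B: 245876.4 − 229112.2 = 16764.2.
Divide by its size: 16764.2 / 7224 = 2.321... → 2.3.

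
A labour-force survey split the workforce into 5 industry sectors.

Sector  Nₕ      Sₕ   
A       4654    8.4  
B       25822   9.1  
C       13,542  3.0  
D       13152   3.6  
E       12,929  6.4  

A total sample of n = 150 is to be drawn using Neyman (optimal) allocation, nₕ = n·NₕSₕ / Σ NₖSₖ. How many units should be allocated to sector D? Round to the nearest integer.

16

Σ NₕSₕ = 4654·8.4 + 25822·9.1 + 13542·3.0 + 13152·3.6 + 12929·6.4 = 444792.6.
Share for D: 47347.2/444792.6 = 0.10645.
n_D = 150 × 0.10645 = 15.967... → 16.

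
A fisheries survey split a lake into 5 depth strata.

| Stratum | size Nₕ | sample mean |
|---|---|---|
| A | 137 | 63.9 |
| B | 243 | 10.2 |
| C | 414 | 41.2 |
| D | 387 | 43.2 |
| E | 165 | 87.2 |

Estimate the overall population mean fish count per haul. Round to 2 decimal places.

N = 1346; weights Wₕ = Nₕ/N = (0.1018, 0.1805, 0.3076, 0.2875, 0.1226).
x̄_st = Σ Wₕ·x̄ₕ = 0.1018·63.9 + 0.1805·10.2 + 0.3076·41.2 + 0.2875·43.2 + 0.1226·87.2 ≈ 44.1279...
→ 44.13.

44.13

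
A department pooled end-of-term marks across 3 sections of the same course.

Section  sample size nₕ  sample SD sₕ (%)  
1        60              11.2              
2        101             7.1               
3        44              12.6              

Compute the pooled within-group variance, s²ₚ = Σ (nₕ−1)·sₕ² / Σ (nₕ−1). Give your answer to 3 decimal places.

95.389

Degrees of freedom: 59 + 100 + 43 = 202.
Σ(nₕ−1)sₕ² = 59·125.44 + 100·50.41 + 43·158.76 = 19268.64.
s²ₚ = 19268.64 / 202 = 95.38931... → 95.389.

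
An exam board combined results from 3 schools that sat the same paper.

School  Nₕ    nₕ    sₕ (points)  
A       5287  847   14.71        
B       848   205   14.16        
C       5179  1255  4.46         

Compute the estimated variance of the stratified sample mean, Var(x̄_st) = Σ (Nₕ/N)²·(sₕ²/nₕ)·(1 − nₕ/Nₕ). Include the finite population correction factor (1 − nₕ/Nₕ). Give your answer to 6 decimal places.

N = 11314. Term for each stratum: Wₕ²sₕ²/nₕ·(1−nₕ/Nₕ).
Var(x̄_st) = 0.046849166 + 0.004166267 + 0.002516336 = 0.053531769 → 0.053532.

0.053532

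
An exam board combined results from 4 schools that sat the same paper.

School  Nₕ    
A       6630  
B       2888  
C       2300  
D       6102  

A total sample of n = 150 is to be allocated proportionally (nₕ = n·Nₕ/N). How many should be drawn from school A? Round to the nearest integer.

55

N = 6630 + 2888 + 2300 + 6102 = 17920.
n_A = 150·6630/17920 = 55.497... → 55.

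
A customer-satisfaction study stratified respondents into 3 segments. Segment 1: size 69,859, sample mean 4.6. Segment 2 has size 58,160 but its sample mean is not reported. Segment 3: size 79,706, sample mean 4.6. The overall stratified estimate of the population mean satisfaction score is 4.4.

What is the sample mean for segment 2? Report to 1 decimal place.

3.9

N = 69859 + 58160 + 79706 = 207725.
Overall total = μ·N = 4.4·207725 = 913990.
Subtract the known strata: 69859·4.6 + 79706·4.6 = 687999.
Remaining total for segment 2: 913990 − 687999 = 225991.
Divide by its size: 225991 / 58160 = 3.886... → 3.9.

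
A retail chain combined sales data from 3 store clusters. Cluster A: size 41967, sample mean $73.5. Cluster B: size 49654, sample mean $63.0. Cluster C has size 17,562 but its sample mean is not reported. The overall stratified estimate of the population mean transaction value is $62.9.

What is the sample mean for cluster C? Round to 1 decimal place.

37.3

N = 41967 + 49654 + 17562 = 109183.
Overall total = μ·N = 62.9·109183 = 6867610.7.
Subtract the known strata: 41967·73.5 + 49654·63.0 = 6212776.5.
Remaining total for cluster C: 6867610.7 − 6212776.5 = 654834.2.
Divide by its size: 654834.2 / 17562 = 37.287... → 37.3.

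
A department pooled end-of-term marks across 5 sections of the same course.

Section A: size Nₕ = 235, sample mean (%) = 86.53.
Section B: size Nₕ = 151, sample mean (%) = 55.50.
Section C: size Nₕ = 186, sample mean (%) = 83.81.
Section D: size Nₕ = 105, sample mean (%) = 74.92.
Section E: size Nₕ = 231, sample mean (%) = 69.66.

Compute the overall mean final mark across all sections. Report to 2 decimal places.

x̄_st = (Σ Nₕx̄ₕ) / (Σ Nₕ) = (235·86.53 + 151·55.50 + 186·83.81 + 105·74.92 + 231·69.66) / 908
= 68261.77 / 908 = 75.1782... → 75.18.

75.18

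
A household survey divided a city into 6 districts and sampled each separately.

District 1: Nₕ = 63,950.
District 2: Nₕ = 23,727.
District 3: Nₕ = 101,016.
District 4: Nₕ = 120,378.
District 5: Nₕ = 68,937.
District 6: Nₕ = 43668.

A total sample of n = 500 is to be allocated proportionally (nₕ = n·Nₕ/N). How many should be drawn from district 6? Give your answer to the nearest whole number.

Share of district 6 = 43668/421676 = 0.10356.
Allocate 500 × 0.10356 = 51.779... → 52.

52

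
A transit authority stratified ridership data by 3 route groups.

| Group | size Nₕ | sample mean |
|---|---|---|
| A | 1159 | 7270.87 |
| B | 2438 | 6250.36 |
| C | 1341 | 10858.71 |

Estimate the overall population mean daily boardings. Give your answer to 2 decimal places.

7741.36

N = 4938; weights Wₕ = Nₕ/N = (0.2347, 0.4937, 0.2716).
x̄_st = Σ Wₕ·x̄ₕ = 0.2347·7270.87 + 0.4937·6250.36 + 0.2716·10858.71 ≈ 7741.3621...
→ 7741.36.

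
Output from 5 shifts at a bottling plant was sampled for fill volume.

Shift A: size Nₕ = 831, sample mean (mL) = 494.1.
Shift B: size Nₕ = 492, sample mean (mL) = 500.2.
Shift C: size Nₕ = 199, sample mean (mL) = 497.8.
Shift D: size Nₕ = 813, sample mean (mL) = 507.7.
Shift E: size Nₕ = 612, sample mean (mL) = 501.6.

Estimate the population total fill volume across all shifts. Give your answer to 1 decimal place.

1475497.0

A: 831·494.1 = 410597.1
B: 492·500.2 = 246098.4
C: 199·497.8 = 99062.2
D: 813·507.7 = 412760.1
E: 612·501.6 = 306979.2
τ̂ = Σ Nₕx̄ₕ = 1475497.0.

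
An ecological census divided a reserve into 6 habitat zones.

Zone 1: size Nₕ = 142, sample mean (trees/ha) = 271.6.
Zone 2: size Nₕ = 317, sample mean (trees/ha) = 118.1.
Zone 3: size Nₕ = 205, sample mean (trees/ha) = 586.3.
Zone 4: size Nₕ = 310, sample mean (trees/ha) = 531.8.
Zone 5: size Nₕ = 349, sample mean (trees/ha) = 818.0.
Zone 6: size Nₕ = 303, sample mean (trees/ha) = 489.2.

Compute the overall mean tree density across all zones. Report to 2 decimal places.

x̄_st = (Σ Nₕx̄ₕ) / (Σ Nₕ) = (142·271.6 + 317·118.1 + 205·586.3 + 310·531.8 + 349·818.0 + 303·489.2) / 1626
= 794764 / 1626 = 488.7847... → 488.78.

488.78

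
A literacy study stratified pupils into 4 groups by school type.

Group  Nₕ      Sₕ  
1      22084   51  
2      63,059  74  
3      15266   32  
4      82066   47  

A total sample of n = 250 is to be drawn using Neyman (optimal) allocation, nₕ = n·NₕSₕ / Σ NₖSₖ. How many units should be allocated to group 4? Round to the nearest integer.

95

1: NₕSₕ = 22084·51 = 1126284
2: NₕSₕ = 63059·74 = 4666366
3: NₕSₕ = 15266·32 = 488512
4: NₕSₕ = 82066·47 = 3857102
Σ NₕSₕ = 10138264.
n_4 = 250·3857102/10138264 = 95.112... → 95.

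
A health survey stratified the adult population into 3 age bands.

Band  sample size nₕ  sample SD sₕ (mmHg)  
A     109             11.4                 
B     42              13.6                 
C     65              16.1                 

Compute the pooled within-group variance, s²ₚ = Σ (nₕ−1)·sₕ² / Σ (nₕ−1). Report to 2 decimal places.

A: (109−1)·11.4² = 108·129.96 = 14035.68
B: (42−1)·13.6² = 41·184.96 = 7583.36
C: (65−1)·16.1² = 64·259.21 = 16589.44
Numerator = 38208.48; denominator = Σ(nₕ−1) = 213.
s²ₚ = 38208.48/213 = 179.3825... → 179.38.

179.38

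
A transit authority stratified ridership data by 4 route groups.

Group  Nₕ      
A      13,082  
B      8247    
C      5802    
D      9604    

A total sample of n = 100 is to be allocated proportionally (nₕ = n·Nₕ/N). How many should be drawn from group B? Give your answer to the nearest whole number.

N = 13082 + 8247 + 5802 + 9604 = 36735.
n_B = 100·8247/36735 = 22.450... → 22.

22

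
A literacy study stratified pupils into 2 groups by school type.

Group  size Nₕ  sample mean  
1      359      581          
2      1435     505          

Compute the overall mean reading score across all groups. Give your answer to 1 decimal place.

x̄_st = (Σ Nₕx̄ₕ) / (Σ Nₕ) = (359·581 + 1435·505) / 1794
= 933254 / 1794 = 520.208... → 520.2.

520.2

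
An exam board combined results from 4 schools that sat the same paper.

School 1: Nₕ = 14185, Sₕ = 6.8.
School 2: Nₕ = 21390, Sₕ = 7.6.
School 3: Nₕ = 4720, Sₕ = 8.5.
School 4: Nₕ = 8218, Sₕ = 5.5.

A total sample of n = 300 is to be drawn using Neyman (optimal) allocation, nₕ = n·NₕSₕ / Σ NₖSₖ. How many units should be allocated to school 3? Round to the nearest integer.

Σ NₕSₕ = 14185·6.8 + 21390·7.6 + 4720·8.5 + 8218·5.5 = 344341.
Share for 3: 40120/344341 = 0.11651.
n_3 = 300 × 0.11651 = 34.954... → 35.

35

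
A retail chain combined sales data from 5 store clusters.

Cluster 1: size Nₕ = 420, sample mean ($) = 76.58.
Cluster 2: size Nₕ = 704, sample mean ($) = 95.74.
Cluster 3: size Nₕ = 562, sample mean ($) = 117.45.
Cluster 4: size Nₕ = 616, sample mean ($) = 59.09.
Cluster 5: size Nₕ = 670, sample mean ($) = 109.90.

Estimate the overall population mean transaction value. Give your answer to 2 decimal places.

92.73

N = 420 + 704 + 562 + 616 + 670 = 2972.
Overall mean = Σ (Nₕ/N)·x̄ₕ — weight by population share, not a simple average.
Σ Nₕx̄ₕ = 420·76.58 + 704·95.74 + 562·117.45 + 616·59.09 + 670·109.90 = 32163.6 + 67400.96 + 66006.9 + 36399.44 + 73633 = 275603.9.
Divide by N: 275603.9 / 2972 = 92.7335... → 92.73.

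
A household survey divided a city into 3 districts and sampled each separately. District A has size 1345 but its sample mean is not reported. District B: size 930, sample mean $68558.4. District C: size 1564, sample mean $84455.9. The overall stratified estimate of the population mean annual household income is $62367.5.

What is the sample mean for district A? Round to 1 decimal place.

Σ Nₕx̄ₕ = N·μ, so 1345·x̄_A = 3839·62367.5 − (930·68558.4 + 1564·84455.9).
= 239428832.5 − 195848339.6 = 43580492.9.
x̄_A = 43580492.9 / 1345 = 32401.853... → 32401.9.

32401.9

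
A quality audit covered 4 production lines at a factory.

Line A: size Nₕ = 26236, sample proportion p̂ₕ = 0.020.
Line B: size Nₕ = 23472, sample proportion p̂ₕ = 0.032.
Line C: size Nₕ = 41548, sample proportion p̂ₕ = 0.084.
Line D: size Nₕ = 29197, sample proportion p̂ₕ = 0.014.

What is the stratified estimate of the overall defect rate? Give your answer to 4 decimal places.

0.0430

N = 26236 + 23472 + 41548 + 29197 = 120453.
Overall proportion = Σ (Nₕ/N)·p̂ₕ.
Σ Nₕp̂ₕ = 524.72 + 751.104 + 3490.032 + 408.758 = 5174.614.
5174.614 / 120453 = 0.042960... → 0.0430.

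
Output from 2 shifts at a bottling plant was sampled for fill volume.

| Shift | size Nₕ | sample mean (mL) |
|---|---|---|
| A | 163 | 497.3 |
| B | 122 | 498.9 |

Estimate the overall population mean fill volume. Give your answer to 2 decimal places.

497.98

N = 285; weights Wₕ = Nₕ/N = (0.5719, 0.4281).
x̄_st = Σ Wₕ·x̄ₕ = 0.5719·497.3 + 0.4281·498.9 ≈ 497.9849...
→ 497.98.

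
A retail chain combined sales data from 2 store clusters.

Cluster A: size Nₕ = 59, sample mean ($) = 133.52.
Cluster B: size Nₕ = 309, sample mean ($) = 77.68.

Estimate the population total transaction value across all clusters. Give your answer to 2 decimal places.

31880.80

Estimate total by summing Nₕ·x̄ₕ over strata.
59·133.52 + 309·77.68 = 7877.68 + 24003.12 = 31880.80.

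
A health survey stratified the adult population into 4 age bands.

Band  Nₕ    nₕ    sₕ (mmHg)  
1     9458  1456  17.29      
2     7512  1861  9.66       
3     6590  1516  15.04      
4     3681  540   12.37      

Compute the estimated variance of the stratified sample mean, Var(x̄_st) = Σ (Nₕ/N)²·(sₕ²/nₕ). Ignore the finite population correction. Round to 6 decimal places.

0.042470

N = 27241. Term for each stratum: Wₕ²sₕ²/nₕ.
Var(x̄_st) = 0.024750338 + 0.003813054 + 0.008732150 + 0.005174057 = 0.042469599 → 0.042470.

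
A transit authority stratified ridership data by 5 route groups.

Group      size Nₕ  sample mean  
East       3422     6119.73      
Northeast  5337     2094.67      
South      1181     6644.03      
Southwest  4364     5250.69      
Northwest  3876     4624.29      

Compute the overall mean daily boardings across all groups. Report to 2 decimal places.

4444.74

N = 18180; weights Wₕ = Nₕ/N = (0.1882, 0.2936, 0.0650, 0.2400, 0.2132).
x̄_st = Σ Wₕ·x̄ₕ = 0.1882·6119.73 + 0.2936·2094.67 + 0.0650·6644.03 + 0.2400·5250.69 + 0.2132·4624.29 ≈ 4444.7375...
→ 4444.74.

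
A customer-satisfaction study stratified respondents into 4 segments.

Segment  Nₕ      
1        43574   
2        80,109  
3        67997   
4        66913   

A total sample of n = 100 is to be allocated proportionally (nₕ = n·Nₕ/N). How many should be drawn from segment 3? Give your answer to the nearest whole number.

26

Share of segment 3 = 67997/258593 = 0.26295.
Allocate 100 × 0.26295 = 26.295... → 26.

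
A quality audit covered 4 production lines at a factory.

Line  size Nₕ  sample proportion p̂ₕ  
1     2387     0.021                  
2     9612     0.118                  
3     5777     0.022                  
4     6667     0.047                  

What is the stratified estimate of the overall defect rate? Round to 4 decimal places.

0.0665

N = 2387 + 9612 + 5777 + 6667 = 24443.
Overall proportion = Σ (Nₕ/N)·p̂ₕ.
Σ Nₕp̂ₕ = 50.127 + 1134.216 + 127.094 + 313.349 = 1624.786.
1624.786 / 24443 = 0.066472... → 0.0665.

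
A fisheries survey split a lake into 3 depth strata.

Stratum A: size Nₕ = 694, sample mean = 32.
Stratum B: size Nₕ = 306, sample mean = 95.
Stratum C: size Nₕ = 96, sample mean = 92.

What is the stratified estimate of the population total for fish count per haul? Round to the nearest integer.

60110

Population total = Σ Nₕ·x̄ₕ (each stratum's size times its mean).
694·32 + 306·95 + 96·92 = 22208 + 29070 + 8832 = 60110.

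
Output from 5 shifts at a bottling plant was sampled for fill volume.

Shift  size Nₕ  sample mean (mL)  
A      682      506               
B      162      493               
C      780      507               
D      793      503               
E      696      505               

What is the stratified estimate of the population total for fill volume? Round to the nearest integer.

1570777

Population total = Σ Nₕ·x̄ₕ (each stratum's size times its mean).
682·506 + 162·493 + 780·507 + 793·503 + 696·505 = 345092 + 79866 + 395460 + 398879 + 351480 = 1570777.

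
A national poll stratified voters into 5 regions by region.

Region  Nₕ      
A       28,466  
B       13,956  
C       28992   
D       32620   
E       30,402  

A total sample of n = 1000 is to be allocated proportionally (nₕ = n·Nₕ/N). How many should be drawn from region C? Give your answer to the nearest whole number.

N = 28466 + 13956 + 28992 + 32620 + 30402 = 134436.
n_C = 1000·28992/134436 = 215.657... → 216.

216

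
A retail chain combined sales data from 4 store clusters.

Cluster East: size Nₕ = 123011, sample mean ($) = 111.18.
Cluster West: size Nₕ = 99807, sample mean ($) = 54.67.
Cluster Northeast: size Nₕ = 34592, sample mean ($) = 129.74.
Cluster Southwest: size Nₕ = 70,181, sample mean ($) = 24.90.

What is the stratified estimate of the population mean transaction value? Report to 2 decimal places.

x̄_st = (Σ Nₕx̄ₕ) / (Σ Nₕ) = (123011·111.18 + 99807·54.67 + 34592·129.74 + 70181·24.90) / 327591
= 25368284.65 / 327591 = 77.4389... → 77.44.

77.44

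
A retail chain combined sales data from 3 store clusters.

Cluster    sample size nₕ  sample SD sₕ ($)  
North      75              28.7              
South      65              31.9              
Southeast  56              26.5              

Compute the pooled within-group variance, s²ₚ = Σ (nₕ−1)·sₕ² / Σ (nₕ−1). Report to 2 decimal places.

853.39

Degrees of freedom: 74 + 64 + 55 = 193.
Σ(nₕ−1)sₕ² = 74·823.69 + 64·1017.61 + 55·702.25 = 164703.85.
s²ₚ = 164703.85 / 193 = 853.3878... → 853.39.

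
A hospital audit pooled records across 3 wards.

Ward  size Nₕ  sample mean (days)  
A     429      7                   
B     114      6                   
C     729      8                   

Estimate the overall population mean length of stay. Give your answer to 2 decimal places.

N = 429 + 114 + 729 = 1272.
Overall mean = Σ (Nₕ/N)·x̄ₕ — weight by population share, not a simple average.
Σ Nₕx̄ₕ = 429·7 + 114·6 + 729·8 = 3003 + 684 + 5832 = 9519.
Divide by N: 9519 / 1272 = 7.4835... → 7.48.

7.48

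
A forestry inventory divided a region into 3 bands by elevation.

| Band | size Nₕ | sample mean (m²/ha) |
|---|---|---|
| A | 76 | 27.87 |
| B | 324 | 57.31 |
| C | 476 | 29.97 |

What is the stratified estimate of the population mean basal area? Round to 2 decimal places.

N = 76 + 324 + 476 = 876.
The stratified mean weights each stratum mean by its population share Nₕ/N.
Σ Nₕx̄ₕ = 76·27.87 + 324·57.31 + 476·29.97 = 2118.12 + 18568.44 + 14265.72 = 34952.28.
Divide by N: 34952.28 / 876 = 39.8999... → 39.90.

39.90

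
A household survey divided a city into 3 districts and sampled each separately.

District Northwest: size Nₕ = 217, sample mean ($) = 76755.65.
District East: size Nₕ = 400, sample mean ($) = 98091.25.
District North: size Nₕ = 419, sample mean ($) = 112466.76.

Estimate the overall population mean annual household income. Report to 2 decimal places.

99436.34

N = 217 + 400 + 419 = 1036.
The stratified mean weights each stratum mean by its population share Nₕ/N.
Σ Nₕx̄ₕ = 217·76755.65 + 400·98091.25 + 419·112466.76 = 16655976.05 + 39236500 + 47123572.44 = 103016048.49.
Divide by N: 103016048.49 / 1036 = 99436.3402... → 99436.34.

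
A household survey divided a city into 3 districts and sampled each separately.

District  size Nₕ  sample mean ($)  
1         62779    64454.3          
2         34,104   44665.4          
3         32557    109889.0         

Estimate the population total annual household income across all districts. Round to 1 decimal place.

9147301474.3

1: 62779·64454.3 = 4046376499.7
2: 34104·44665.4 = 1523268801.6
3: 32557·109889.0 = 3577656173
τ̂ = Σ Nₕx̄ₕ = 9147301474.3.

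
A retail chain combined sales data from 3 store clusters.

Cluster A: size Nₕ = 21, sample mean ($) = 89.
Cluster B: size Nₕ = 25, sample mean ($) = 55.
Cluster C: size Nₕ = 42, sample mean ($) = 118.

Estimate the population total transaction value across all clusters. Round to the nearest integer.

Population total = Σ Nₕ·x̄ₕ (each stratum's size times its mean).
21·89 + 25·55 + 42·118 = 1869 + 1375 + 4956 = 8200.

8200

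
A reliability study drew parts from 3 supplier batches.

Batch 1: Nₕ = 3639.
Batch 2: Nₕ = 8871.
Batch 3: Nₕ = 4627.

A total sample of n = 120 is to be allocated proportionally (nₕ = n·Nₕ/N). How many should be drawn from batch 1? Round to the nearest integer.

25

Share of batch 1 = 3639/17137 = 0.21235.
Allocate 120 × 0.21235 = 25.482... → 25.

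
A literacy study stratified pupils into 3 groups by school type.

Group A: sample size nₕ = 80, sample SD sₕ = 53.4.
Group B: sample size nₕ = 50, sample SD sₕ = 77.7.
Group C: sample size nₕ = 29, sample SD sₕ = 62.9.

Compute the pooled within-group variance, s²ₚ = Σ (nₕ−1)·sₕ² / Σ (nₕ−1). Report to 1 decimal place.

4050.5

A: (80−1)·53.4² = 79·2851.56 = 225273.24
B: (50−1)·77.7² = 49·6037.29 = 295827.21
C: (29−1)·62.9² = 28·3956.41 = 110779.48
Numerator = 631879.93; denominator = Σ(nₕ−1) = 156.
s²ₚ = 631879.93/156 = 4050.512... → 4050.5.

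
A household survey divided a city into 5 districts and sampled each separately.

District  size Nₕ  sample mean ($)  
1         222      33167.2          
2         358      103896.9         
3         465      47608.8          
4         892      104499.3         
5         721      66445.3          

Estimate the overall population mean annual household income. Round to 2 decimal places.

N = 2658; weights Wₕ = Nₕ/N = (0.0835, 0.1347, 0.1749, 0.3356, 0.2713).
x̄_st = Σ Wₕ·x̄ₕ = 0.0835·33167.2 + 0.1347·103896.9 + 0.1749·47608.8 + 0.3356·104499.3 + 0.2713·66445.3 ≈ 78185.3790...
→ 78185.38.

78185.38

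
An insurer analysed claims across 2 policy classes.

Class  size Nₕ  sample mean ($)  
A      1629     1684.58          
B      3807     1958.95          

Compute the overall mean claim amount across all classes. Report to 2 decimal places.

N = 5436; weights Wₕ = Nₕ/N = (0.2997, 0.7003).
x̄_st = Σ Wₕ·x̄ₕ = 0.2997·1684.58 + 0.7003·1958.95 ≈ 1876.7299...
→ 1876.73.

1876.73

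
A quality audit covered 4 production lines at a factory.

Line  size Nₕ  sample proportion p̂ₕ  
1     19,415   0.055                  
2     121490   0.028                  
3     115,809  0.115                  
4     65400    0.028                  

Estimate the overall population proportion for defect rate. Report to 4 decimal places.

0.0609

Wₕ = Nₕ/N with N = 322114: 0.0603, 0.3772, 0.3595, 0.2030.
p̂_st = 0.0603·0.055 + 0.3772·0.028 + 0.3595·0.115 + 0.2030·0.028 ≈ 0.060906... → 0.0609.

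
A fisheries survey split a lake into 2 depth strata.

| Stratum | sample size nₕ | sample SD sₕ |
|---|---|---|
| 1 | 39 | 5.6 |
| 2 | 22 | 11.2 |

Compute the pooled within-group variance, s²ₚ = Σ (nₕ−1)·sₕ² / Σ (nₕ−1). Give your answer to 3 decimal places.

Degrees of freedom: 38 + 21 = 59.
Σ(nₕ−1)sₕ² = 38·31.36 + 21·125.44 = 3825.92.
s²ₚ = 3825.92 / 59 = 64.84610... → 64.846.

64.846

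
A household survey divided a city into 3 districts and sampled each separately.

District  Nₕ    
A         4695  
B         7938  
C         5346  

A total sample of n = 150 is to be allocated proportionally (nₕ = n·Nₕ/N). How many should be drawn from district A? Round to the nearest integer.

39

Share of district A = 4695/17979 = 0.26114.
Allocate 150 × 0.26114 = 39.171... → 39.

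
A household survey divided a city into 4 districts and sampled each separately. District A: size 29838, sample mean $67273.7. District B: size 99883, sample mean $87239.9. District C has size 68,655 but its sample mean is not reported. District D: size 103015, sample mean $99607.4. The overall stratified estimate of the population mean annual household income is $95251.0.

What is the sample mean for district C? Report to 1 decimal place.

N = 29838 + 99883 + 68655 + 103015 = 301391.
Overall total = μ·N = 95251.0·301391 = 28707794141.
Subtract the known strata: 29838·67273.7 + 99883·87239.9 + 103015·99607.4 = 20982151903.3.
Remaining total for district C: 28707794141 − 20982151903.3 = 7725642237.7.
Divide by its size: 7725642237.7 / 68655 = 112528.472... → 112528.5.

112528.5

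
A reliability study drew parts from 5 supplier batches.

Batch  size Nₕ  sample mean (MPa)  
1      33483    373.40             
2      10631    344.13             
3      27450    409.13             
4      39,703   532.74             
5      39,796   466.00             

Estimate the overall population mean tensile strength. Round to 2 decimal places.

N = 151063; weights Wₕ = Nₕ/N = (0.2216, 0.0704, 0.1817, 0.2628, 0.2634).
x̄_st = Σ Wₕ·x̄ₕ = 0.2216·373.40 + 0.0704·344.13 + 0.1817·409.13 + 0.2628·532.74 + 0.2634·466.00 ≈ 444.1056...
→ 444.11.

444.11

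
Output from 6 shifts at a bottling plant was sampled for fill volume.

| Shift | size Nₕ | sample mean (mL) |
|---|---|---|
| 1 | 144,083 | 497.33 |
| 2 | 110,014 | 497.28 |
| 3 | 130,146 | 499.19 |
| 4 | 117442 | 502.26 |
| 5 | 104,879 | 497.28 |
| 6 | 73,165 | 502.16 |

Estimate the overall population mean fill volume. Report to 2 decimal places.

499.04

N = 679729; weights Wₕ = Nₕ/N = (0.2120, 0.1618, 0.1915, 0.1728, 0.1543, 0.1076).
x̄_st = Σ Wₕ·x̄ₕ = 0.2120·497.33 + 0.1618·497.28 + 0.1915·499.19 + 0.1728·502.26 + 0.1543·497.28 + 0.1076·502.16 ≈ 499.0420...
→ 499.04.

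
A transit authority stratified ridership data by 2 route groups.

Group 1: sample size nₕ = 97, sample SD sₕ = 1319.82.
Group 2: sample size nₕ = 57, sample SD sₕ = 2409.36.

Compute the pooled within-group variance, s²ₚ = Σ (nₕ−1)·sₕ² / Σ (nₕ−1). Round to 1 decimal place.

3238853.0

Degrees of freedom: 96 + 56 = 152.
Σ(nₕ−1)sₕ² = 96·1741924.8324 + 56·5805015.6096 = 492305658.048.
s²ₚ = 492305658.048 / 152 = 3238853.013... → 3238853.0.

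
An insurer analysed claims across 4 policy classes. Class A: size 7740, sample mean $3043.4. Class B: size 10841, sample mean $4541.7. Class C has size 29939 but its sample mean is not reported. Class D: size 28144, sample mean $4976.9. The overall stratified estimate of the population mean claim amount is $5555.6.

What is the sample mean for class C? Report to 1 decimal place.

N = 7740 + 10841 + 29939 + 28144 = 76664.
Overall total = μ·N = 5555.6·76664 = 425914518.4.
Subtract the known strata: 7740·3043.4 + 10841·4541.7 + 28144·4976.9 = 212862359.3.
Remaining total for class C: 425914518.4 − 212862359.3 = 213052159.1.
Divide by its size: 213052159.1 / 29939 = 7116.208... → 7116.2.

7116.2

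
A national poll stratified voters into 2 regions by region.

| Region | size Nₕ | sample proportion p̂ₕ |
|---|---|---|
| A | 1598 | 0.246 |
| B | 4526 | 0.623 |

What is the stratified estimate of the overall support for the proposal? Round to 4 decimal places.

Wₕ = Nₕ/N with N = 6124: 0.2609, 0.7391.
p̂_st = 0.2609·0.246 + 0.7391·0.623 ≈ 0.524625... → 0.5246.

0.5246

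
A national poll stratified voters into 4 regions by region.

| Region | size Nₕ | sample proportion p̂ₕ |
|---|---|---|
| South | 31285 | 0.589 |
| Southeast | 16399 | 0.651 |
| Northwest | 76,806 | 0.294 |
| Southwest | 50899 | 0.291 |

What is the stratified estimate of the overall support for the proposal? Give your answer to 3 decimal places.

Wₕ = Nₕ/N with N = 175389: 0.1784, 0.0935, 0.4379, 0.2902.
p̂_st = 0.1784·0.589 + 0.0935·0.651 + 0.4379·0.294 + 0.2902·0.291 ≈ 0.37913... → 0.379.

0.379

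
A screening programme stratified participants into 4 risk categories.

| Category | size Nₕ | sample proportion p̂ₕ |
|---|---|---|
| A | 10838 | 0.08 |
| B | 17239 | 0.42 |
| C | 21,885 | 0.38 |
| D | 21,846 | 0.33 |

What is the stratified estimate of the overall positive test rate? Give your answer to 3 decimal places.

0.329

Wₕ = Nₕ/N with N = 71808: 0.1509, 0.2401, 0.3048, 0.3042.
p̂_st = 0.1509·0.08 + 0.2401·0.42 + 0.3048·0.38 + 0.3042·0.33 ≈ 0.32911... → 0.329.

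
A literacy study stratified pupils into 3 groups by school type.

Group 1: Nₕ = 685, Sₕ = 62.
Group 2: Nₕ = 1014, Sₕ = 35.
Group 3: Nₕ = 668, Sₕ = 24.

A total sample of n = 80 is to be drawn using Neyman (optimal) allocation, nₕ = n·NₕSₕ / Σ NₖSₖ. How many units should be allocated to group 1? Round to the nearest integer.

36

1: NₕSₕ = 685·62 = 42470
2: NₕSₕ = 1014·35 = 35490
3: NₕSₕ = 668·24 = 16032
Σ NₕSₕ = 93992.
n_1 = 80·42470/93992 = 36.148... → 36.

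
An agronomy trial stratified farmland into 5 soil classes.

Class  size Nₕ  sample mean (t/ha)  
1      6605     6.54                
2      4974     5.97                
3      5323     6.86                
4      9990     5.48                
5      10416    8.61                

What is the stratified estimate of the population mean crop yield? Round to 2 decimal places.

N = 37308; weights Wₕ = Nₕ/N = (0.1770, 0.1333, 0.1427, 0.2678, 0.2792).
x̄_st = Σ Wₕ·x̄ₕ = 0.1770·6.54 + 0.1333·5.97 + 0.1427·6.86 + 0.2678·5.48 + 0.2792·8.61 ≈ 6.8037...
→ 6.80.

6.80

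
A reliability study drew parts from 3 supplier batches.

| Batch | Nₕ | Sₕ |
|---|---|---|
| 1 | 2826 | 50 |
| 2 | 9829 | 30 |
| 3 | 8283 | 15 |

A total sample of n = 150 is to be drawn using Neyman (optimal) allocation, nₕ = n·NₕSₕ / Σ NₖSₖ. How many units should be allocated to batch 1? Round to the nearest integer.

38

1: NₕSₕ = 2826·50 = 141300
2: NₕSₕ = 9829·30 = 294870
3: NₕSₕ = 8283·15 = 124245
Σ NₕSₕ = 560415.
n_1 = 150·141300/560415 = 37.820... → 38.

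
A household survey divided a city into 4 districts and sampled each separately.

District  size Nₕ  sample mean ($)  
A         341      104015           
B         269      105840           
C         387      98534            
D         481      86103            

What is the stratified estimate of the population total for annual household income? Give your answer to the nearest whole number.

143488276

A: 341·104015 = 35469115
B: 269·105840 = 28470960
C: 387·98534 = 38132658
D: 481·86103 = 41415543
τ̂ = Σ Nₕx̄ₕ = 143488276.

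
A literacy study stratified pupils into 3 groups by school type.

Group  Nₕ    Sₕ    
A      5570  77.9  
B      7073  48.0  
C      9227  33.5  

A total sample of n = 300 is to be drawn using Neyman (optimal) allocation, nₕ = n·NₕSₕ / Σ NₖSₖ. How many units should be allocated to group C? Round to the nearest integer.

Σ NₕSₕ = 5570·77.9 + 7073·48.0 + 9227·33.5 = 1082511.5.
Share for C: 309104.5/1082511.5 = 0.28554.
n_C = 300 × 0.28554 = 85.663... → 86.

86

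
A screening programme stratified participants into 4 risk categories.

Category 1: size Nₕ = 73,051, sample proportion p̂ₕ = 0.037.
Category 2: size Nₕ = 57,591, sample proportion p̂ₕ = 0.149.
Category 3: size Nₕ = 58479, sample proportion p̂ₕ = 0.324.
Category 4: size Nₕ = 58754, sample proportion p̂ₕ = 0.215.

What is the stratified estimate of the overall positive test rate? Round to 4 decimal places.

Wₕ = Nₕ/N with N = 247875: 0.2947, 0.2323, 0.2359, 0.2370.
p̂_st = 0.2947·0.037 + 0.2323·0.149 + 0.2359·0.324 + 0.2370·0.215 ≈ 0.172923... → 0.1729.

0.1729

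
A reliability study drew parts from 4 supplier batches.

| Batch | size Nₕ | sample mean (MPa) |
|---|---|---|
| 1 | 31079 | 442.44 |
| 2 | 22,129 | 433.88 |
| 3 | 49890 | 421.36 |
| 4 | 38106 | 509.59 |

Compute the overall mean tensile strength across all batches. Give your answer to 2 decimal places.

N = 31079 + 22129 + 49890 + 38106 = 141204.
Weight each subgroup mean by Nₕ/N and sum.
Σ Nₕx̄ₕ = 31079·442.44 + 22129·433.88 + 49890·421.36 + 38106·509.59 = 13750592.76 + 9601330.52 + 21021650.4 + 19418436.54 = 63792010.22.
Divide by N: 63792010.22 / 141204 = 451.7720... → 451.77.

451.77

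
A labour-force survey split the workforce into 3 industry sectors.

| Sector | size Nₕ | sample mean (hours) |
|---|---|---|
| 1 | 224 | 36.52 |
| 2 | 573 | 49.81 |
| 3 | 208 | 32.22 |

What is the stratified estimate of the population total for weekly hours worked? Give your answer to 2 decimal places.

Estimate total by summing Nₕ·x̄ₕ over strata.
224·36.52 + 573·49.81 + 208·32.22 = 8180.48 + 28541.13 + 6701.76 = 43423.37.

43423.37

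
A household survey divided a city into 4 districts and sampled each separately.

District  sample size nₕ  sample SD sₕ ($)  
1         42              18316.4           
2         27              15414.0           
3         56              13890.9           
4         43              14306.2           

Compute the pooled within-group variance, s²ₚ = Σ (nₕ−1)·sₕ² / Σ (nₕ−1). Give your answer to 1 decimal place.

238665590.7

1: (42−1)·18316.4² = 41·335490508.96 = 13755110867.36
2: (27−1)·15414.0² = 26·237591396 = 6177376296
3: (56−1)·13890.9² = 55·192957102.81 = 10612640654.55
4: (43−1)·14306.2² = 42·204667358.44 = 8596029054.48
Numerator = 39141156872.39; denominator = Σ(nₕ−1) = 164.
s²ₚ = 39141156872.39/164 = 238665590.685... → 238665590.7.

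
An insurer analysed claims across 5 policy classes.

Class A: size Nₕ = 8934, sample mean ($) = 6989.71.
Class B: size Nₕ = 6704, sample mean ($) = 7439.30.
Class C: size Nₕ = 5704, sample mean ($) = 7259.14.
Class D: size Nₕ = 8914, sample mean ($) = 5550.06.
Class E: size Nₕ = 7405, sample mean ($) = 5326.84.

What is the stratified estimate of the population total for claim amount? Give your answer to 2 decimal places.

242643755.94

A: 8934·6989.71 = 62446069.14
B: 6704·7439.30 = 49873067.2
C: 5704·7259.14 = 41406134.56
D: 8914·5550.06 = 49473234.84
E: 7405·5326.84 = 39445250.2
τ̂ = Σ Nₕx̄ₕ = 242643755.94.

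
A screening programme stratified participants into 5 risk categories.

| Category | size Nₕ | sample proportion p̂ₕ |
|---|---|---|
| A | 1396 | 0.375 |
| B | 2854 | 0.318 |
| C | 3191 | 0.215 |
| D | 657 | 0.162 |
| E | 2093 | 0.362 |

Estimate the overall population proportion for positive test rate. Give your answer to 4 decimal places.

Wₕ = Nₕ/N with N = 10191: 0.1370, 0.2801, 0.3131, 0.0645, 0.2054.
p̂_st = 0.1370·0.375 + 0.2801·0.318 + 0.3131·0.215 + 0.0645·0.162 + 0.2054·0.362 ≈ 0.292536... → 0.2925.

0.2925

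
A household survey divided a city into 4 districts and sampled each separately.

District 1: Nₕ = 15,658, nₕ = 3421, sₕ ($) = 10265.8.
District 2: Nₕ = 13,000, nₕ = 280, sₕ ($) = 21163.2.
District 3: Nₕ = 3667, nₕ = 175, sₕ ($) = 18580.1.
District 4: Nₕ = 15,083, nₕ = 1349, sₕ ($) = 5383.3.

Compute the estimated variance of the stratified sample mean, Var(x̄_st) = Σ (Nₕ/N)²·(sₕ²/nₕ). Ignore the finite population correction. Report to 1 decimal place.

N = 47408. Term for each stratum: Wₕ²sₕ²/nₕ.
Var(x̄_st) = 3360.4840 + 120278.5205 + 11802.5703 + 2174.4900 = 137616.0648 → 137616.1.

137616.1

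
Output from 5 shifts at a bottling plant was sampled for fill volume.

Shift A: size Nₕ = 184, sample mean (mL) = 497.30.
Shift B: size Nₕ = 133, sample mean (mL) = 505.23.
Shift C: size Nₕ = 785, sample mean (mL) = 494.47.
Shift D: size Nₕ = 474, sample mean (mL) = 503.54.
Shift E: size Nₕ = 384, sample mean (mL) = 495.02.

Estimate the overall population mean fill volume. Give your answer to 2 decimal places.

497.77

x̄_st = (Σ Nₕx̄ₕ) / (Σ Nₕ) = (184·497.30 + 133·505.23 + 785·494.47 + 474·503.54 + 384·495.02) / 1960
= 975623.38 / 1960 = 497.7670... → 497.77.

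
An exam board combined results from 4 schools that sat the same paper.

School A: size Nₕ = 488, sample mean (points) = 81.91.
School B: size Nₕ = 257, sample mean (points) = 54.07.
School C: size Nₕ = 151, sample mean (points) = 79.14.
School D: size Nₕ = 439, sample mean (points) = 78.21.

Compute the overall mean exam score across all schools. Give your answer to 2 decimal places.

N = 1335; weights Wₕ = Nₕ/N = (0.3655, 0.1925, 0.1131, 0.3288).
x̄_st = Σ Wₕ·x̄ₕ = 0.3655·81.91 + 0.1925·54.07 + 0.1131·79.14 + 0.3288·78.21 ≈ 75.0205...
→ 75.02.

75.02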